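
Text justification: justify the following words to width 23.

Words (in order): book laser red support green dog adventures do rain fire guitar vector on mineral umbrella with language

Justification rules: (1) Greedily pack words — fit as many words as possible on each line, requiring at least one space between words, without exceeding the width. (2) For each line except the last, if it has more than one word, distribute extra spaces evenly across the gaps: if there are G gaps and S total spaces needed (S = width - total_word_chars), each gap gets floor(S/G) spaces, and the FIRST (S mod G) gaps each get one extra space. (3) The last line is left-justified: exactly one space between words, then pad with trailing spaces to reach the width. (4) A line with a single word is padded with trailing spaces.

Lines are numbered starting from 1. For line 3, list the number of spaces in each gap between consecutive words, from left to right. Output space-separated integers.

Answer: 1 1 1

Derivation:
Line 1: ['book', 'laser', 'red', 'support'] (min_width=22, slack=1)
Line 2: ['green', 'dog', 'adventures', 'do'] (min_width=23, slack=0)
Line 3: ['rain', 'fire', 'guitar', 'vector'] (min_width=23, slack=0)
Line 4: ['on', 'mineral', 'umbrella'] (min_width=19, slack=4)
Line 5: ['with', 'language'] (min_width=13, slack=10)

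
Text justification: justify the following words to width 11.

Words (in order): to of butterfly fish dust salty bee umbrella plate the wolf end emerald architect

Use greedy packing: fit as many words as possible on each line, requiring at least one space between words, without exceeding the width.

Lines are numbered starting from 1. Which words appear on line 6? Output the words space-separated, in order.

Line 1: ['to', 'of'] (min_width=5, slack=6)
Line 2: ['butterfly'] (min_width=9, slack=2)
Line 3: ['fish', 'dust'] (min_width=9, slack=2)
Line 4: ['salty', 'bee'] (min_width=9, slack=2)
Line 5: ['umbrella'] (min_width=8, slack=3)
Line 6: ['plate', 'the'] (min_width=9, slack=2)
Line 7: ['wolf', 'end'] (min_width=8, slack=3)
Line 8: ['emerald'] (min_width=7, slack=4)
Line 9: ['architect'] (min_width=9, slack=2)

Answer: plate the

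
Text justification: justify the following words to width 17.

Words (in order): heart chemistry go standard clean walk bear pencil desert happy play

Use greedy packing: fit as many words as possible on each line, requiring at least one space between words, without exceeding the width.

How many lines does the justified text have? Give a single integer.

Answer: 4

Derivation:
Line 1: ['heart', 'chemistry'] (min_width=15, slack=2)
Line 2: ['go', 'standard', 'clean'] (min_width=17, slack=0)
Line 3: ['walk', 'bear', 'pencil'] (min_width=16, slack=1)
Line 4: ['desert', 'happy', 'play'] (min_width=17, slack=0)
Total lines: 4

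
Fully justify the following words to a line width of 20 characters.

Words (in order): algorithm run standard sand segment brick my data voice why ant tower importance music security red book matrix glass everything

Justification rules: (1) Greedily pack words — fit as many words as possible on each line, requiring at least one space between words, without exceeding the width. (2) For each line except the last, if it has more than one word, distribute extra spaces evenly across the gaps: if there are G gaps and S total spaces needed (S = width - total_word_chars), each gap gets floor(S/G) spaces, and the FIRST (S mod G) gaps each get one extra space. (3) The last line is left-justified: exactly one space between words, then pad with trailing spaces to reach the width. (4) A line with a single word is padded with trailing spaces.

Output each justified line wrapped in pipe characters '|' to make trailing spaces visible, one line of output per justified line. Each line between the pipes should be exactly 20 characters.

Answer: |algorithm        run|
|standard        sand|
|segment   brick   my|
|data  voice  why ant|
|tower     importance|
|music  security  red|
|book   matrix  glass|
|everything          |

Derivation:
Line 1: ['algorithm', 'run'] (min_width=13, slack=7)
Line 2: ['standard', 'sand'] (min_width=13, slack=7)
Line 3: ['segment', 'brick', 'my'] (min_width=16, slack=4)
Line 4: ['data', 'voice', 'why', 'ant'] (min_width=18, slack=2)
Line 5: ['tower', 'importance'] (min_width=16, slack=4)
Line 6: ['music', 'security', 'red'] (min_width=18, slack=2)
Line 7: ['book', 'matrix', 'glass'] (min_width=17, slack=3)
Line 8: ['everything'] (min_width=10, slack=10)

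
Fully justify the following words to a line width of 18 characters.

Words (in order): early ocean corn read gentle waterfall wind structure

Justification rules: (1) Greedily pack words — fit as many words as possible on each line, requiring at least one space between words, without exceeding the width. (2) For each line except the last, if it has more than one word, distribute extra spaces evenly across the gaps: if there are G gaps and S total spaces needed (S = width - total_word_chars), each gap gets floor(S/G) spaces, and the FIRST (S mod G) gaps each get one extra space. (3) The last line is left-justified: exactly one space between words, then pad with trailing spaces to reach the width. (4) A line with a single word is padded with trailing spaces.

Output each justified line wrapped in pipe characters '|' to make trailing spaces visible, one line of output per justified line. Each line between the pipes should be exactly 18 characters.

Line 1: ['early', 'ocean', 'corn'] (min_width=16, slack=2)
Line 2: ['read', 'gentle'] (min_width=11, slack=7)
Line 3: ['waterfall', 'wind'] (min_width=14, slack=4)
Line 4: ['structure'] (min_width=9, slack=9)

Answer: |early  ocean  corn|
|read        gentle|
|waterfall     wind|
|structure         |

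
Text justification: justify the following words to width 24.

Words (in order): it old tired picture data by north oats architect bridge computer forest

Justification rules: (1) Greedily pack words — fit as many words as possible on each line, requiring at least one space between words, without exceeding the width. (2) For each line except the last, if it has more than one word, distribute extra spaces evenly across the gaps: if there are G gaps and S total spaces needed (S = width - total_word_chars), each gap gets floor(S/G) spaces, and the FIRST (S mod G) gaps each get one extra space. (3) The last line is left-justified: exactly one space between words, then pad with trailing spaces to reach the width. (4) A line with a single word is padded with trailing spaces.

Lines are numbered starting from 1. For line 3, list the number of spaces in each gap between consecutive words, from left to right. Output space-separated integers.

Answer: 9

Derivation:
Line 1: ['it', 'old', 'tired', 'picture'] (min_width=20, slack=4)
Line 2: ['data', 'by', 'north', 'oats'] (min_width=18, slack=6)
Line 3: ['architect', 'bridge'] (min_width=16, slack=8)
Line 4: ['computer', 'forest'] (min_width=15, slack=9)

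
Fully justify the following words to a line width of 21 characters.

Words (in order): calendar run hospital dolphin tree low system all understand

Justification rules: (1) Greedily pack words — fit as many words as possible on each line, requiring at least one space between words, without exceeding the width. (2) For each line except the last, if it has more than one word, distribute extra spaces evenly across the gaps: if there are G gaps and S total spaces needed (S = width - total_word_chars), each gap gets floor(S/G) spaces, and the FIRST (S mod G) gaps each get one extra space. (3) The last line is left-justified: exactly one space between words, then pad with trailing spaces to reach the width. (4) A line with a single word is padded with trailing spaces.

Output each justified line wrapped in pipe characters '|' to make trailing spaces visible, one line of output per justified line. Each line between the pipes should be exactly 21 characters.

Answer: |calendar run hospital|
|dolphin    tree   low|
|system all understand|

Derivation:
Line 1: ['calendar', 'run', 'hospital'] (min_width=21, slack=0)
Line 2: ['dolphin', 'tree', 'low'] (min_width=16, slack=5)
Line 3: ['system', 'all', 'understand'] (min_width=21, slack=0)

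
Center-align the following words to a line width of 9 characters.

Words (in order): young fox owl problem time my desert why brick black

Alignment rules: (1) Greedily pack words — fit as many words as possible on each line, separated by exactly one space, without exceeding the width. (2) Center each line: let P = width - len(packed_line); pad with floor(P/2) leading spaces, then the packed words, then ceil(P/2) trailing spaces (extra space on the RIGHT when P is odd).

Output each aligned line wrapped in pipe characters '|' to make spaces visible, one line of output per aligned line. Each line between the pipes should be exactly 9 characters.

Line 1: ['young', 'fox'] (min_width=9, slack=0)
Line 2: ['owl'] (min_width=3, slack=6)
Line 3: ['problem'] (min_width=7, slack=2)
Line 4: ['time', 'my'] (min_width=7, slack=2)
Line 5: ['desert'] (min_width=6, slack=3)
Line 6: ['why', 'brick'] (min_width=9, slack=0)
Line 7: ['black'] (min_width=5, slack=4)

Answer: |young fox|
|   owl   |
| problem |
| time my |
| desert  |
|why brick|
|  black  |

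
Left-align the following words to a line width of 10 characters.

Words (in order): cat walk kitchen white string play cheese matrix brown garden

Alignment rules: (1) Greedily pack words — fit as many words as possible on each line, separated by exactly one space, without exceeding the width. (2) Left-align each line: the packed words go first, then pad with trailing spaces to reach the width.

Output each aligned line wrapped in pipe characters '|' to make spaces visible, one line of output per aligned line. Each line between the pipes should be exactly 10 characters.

Answer: |cat walk  |
|kitchen   |
|white     |
|string    |
|play      |
|cheese    |
|matrix    |
|brown     |
|garden    |

Derivation:
Line 1: ['cat', 'walk'] (min_width=8, slack=2)
Line 2: ['kitchen'] (min_width=7, slack=3)
Line 3: ['white'] (min_width=5, slack=5)
Line 4: ['string'] (min_width=6, slack=4)
Line 5: ['play'] (min_width=4, slack=6)
Line 6: ['cheese'] (min_width=6, slack=4)
Line 7: ['matrix'] (min_width=6, slack=4)
Line 8: ['brown'] (min_width=5, slack=5)
Line 9: ['garden'] (min_width=6, slack=4)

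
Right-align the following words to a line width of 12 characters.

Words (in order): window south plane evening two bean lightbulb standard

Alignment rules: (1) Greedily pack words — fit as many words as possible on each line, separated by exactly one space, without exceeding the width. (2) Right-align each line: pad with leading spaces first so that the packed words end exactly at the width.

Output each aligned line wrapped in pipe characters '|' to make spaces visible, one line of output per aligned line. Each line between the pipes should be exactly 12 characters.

Answer: |window south|
|       plane|
| evening two|
|        bean|
|   lightbulb|
|    standard|

Derivation:
Line 1: ['window', 'south'] (min_width=12, slack=0)
Line 2: ['plane'] (min_width=5, slack=7)
Line 3: ['evening', 'two'] (min_width=11, slack=1)
Line 4: ['bean'] (min_width=4, slack=8)
Line 5: ['lightbulb'] (min_width=9, slack=3)
Line 6: ['standard'] (min_width=8, slack=4)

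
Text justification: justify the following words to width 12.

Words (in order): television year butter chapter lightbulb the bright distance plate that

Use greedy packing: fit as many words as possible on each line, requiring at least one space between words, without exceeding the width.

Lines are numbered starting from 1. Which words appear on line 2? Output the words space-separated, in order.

Line 1: ['television'] (min_width=10, slack=2)
Line 2: ['year', 'butter'] (min_width=11, slack=1)
Line 3: ['chapter'] (min_width=7, slack=5)
Line 4: ['lightbulb'] (min_width=9, slack=3)
Line 5: ['the', 'bright'] (min_width=10, slack=2)
Line 6: ['distance'] (min_width=8, slack=4)
Line 7: ['plate', 'that'] (min_width=10, slack=2)

Answer: year butter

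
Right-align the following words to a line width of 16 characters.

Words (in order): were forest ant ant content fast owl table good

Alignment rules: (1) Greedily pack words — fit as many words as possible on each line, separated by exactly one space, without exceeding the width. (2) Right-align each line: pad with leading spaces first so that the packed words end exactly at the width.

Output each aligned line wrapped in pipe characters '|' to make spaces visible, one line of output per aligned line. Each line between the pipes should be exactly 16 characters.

Line 1: ['were', 'forest', 'ant'] (min_width=15, slack=1)
Line 2: ['ant', 'content', 'fast'] (min_width=16, slack=0)
Line 3: ['owl', 'table', 'good'] (min_width=14, slack=2)

Answer: | were forest ant|
|ant content fast|
|  owl table good|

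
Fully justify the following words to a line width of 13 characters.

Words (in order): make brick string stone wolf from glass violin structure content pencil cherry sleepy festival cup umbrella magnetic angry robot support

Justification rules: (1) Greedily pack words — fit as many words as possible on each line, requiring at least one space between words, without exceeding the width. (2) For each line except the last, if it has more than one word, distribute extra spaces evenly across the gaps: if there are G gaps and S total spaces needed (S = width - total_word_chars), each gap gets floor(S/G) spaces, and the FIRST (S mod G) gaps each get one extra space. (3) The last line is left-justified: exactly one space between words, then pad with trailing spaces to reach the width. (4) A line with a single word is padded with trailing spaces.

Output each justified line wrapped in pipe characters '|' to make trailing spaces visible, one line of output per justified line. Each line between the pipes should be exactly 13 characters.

Answer: |make    brick|
|string  stone|
|wolf     from|
|glass  violin|
|structure    |
|content      |
|pencil cherry|
|sleepy       |
|festival  cup|
|umbrella     |
|magnetic     |
|angry   robot|
|support      |

Derivation:
Line 1: ['make', 'brick'] (min_width=10, slack=3)
Line 2: ['string', 'stone'] (min_width=12, slack=1)
Line 3: ['wolf', 'from'] (min_width=9, slack=4)
Line 4: ['glass', 'violin'] (min_width=12, slack=1)
Line 5: ['structure'] (min_width=9, slack=4)
Line 6: ['content'] (min_width=7, slack=6)
Line 7: ['pencil', 'cherry'] (min_width=13, slack=0)
Line 8: ['sleepy'] (min_width=6, slack=7)
Line 9: ['festival', 'cup'] (min_width=12, slack=1)
Line 10: ['umbrella'] (min_width=8, slack=5)
Line 11: ['magnetic'] (min_width=8, slack=5)
Line 12: ['angry', 'robot'] (min_width=11, slack=2)
Line 13: ['support'] (min_width=7, slack=6)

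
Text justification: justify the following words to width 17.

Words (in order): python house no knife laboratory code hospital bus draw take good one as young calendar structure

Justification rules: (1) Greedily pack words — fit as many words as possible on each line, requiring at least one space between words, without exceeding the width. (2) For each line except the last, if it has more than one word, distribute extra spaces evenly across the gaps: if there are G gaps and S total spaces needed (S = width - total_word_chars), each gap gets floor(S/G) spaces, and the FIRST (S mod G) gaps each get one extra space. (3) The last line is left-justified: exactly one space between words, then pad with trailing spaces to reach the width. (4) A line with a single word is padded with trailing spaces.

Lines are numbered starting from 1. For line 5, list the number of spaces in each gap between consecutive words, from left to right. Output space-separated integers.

Answer: 4 3

Derivation:
Line 1: ['python', 'house', 'no'] (min_width=15, slack=2)
Line 2: ['knife', 'laboratory'] (min_width=16, slack=1)
Line 3: ['code', 'hospital', 'bus'] (min_width=17, slack=0)
Line 4: ['draw', 'take', 'good'] (min_width=14, slack=3)
Line 5: ['one', 'as', 'young'] (min_width=12, slack=5)
Line 6: ['calendar'] (min_width=8, slack=9)
Line 7: ['structure'] (min_width=9, slack=8)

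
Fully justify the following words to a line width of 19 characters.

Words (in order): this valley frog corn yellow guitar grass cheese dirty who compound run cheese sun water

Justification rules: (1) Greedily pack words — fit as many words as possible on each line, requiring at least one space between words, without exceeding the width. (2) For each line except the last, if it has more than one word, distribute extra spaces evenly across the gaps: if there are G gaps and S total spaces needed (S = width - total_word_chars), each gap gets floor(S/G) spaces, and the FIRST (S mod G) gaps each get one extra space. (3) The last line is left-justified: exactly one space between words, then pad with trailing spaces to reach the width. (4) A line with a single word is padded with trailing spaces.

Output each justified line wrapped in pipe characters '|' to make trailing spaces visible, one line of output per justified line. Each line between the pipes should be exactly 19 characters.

Line 1: ['this', 'valley', 'frog'] (min_width=16, slack=3)
Line 2: ['corn', 'yellow', 'guitar'] (min_width=18, slack=1)
Line 3: ['grass', 'cheese', 'dirty'] (min_width=18, slack=1)
Line 4: ['who', 'compound', 'run'] (min_width=16, slack=3)
Line 5: ['cheese', 'sun', 'water'] (min_width=16, slack=3)

Answer: |this   valley  frog|
|corn  yellow guitar|
|grass  cheese dirty|
|who   compound  run|
|cheese sun water   |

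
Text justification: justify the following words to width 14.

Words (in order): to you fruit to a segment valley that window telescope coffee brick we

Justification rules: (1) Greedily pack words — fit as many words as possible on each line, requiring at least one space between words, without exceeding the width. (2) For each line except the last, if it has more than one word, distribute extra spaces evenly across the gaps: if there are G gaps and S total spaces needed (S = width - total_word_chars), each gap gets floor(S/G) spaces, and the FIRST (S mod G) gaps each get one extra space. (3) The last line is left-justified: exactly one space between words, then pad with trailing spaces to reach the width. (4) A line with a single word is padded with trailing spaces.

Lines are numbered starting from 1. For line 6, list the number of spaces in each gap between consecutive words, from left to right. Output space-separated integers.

Line 1: ['to', 'you', 'fruit'] (min_width=12, slack=2)
Line 2: ['to', 'a', 'segment'] (min_width=12, slack=2)
Line 3: ['valley', 'that'] (min_width=11, slack=3)
Line 4: ['window'] (min_width=6, slack=8)
Line 5: ['telescope'] (min_width=9, slack=5)
Line 6: ['coffee', 'brick'] (min_width=12, slack=2)
Line 7: ['we'] (min_width=2, slack=12)

Answer: 3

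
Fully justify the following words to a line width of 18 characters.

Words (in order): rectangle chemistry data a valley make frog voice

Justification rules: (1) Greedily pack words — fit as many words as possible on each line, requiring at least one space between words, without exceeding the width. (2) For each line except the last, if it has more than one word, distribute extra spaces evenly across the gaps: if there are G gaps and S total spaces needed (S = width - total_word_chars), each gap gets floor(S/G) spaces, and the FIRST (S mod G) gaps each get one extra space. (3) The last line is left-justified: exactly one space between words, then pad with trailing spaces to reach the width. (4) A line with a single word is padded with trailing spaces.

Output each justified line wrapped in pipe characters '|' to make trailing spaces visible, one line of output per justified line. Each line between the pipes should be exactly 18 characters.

Answer: |rectangle         |
|chemistry  data  a|
|valley  make  frog|
|voice             |

Derivation:
Line 1: ['rectangle'] (min_width=9, slack=9)
Line 2: ['chemistry', 'data', 'a'] (min_width=16, slack=2)
Line 3: ['valley', 'make', 'frog'] (min_width=16, slack=2)
Line 4: ['voice'] (min_width=5, slack=13)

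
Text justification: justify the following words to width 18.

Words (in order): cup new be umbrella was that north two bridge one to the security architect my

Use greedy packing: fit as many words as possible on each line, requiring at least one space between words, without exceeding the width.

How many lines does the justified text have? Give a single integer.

Line 1: ['cup', 'new', 'be'] (min_width=10, slack=8)
Line 2: ['umbrella', 'was', 'that'] (min_width=17, slack=1)
Line 3: ['north', 'two', 'bridge'] (min_width=16, slack=2)
Line 4: ['one', 'to', 'the'] (min_width=10, slack=8)
Line 5: ['security', 'architect'] (min_width=18, slack=0)
Line 6: ['my'] (min_width=2, slack=16)
Total lines: 6

Answer: 6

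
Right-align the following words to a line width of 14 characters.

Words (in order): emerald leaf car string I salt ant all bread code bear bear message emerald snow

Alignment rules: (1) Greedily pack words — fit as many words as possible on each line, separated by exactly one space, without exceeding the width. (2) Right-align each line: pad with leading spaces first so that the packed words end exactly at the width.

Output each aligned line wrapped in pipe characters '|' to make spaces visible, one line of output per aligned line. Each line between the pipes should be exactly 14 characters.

Answer: |  emerald leaf|
|  car string I|
|  salt ant all|
|    bread code|
|     bear bear|
|       message|
|  emerald snow|

Derivation:
Line 1: ['emerald', 'leaf'] (min_width=12, slack=2)
Line 2: ['car', 'string', 'I'] (min_width=12, slack=2)
Line 3: ['salt', 'ant', 'all'] (min_width=12, slack=2)
Line 4: ['bread', 'code'] (min_width=10, slack=4)
Line 5: ['bear', 'bear'] (min_width=9, slack=5)
Line 6: ['message'] (min_width=7, slack=7)
Line 7: ['emerald', 'snow'] (min_width=12, slack=2)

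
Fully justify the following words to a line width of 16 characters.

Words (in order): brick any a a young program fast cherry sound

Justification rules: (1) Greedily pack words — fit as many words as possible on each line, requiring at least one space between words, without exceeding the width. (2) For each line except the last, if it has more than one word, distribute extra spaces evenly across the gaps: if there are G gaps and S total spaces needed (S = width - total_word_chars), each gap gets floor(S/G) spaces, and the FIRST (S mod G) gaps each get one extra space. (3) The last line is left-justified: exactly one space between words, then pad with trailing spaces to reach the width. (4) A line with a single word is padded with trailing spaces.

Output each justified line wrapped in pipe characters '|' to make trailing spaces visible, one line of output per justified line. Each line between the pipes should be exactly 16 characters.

Line 1: ['brick', 'any', 'a', 'a'] (min_width=13, slack=3)
Line 2: ['young', 'program'] (min_width=13, slack=3)
Line 3: ['fast', 'cherry'] (min_width=11, slack=5)
Line 4: ['sound'] (min_width=5, slack=11)

Answer: |brick  any  a  a|
|young    program|
|fast      cherry|
|sound           |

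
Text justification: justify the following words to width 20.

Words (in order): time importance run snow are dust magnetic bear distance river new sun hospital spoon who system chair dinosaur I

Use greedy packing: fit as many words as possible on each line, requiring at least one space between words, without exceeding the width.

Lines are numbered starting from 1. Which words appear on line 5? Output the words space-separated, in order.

Line 1: ['time', 'importance', 'run'] (min_width=19, slack=1)
Line 2: ['snow', 'are', 'dust'] (min_width=13, slack=7)
Line 3: ['magnetic', 'bear'] (min_width=13, slack=7)
Line 4: ['distance', 'river', 'new'] (min_width=18, slack=2)
Line 5: ['sun', 'hospital', 'spoon'] (min_width=18, slack=2)
Line 6: ['who', 'system', 'chair'] (min_width=16, slack=4)
Line 7: ['dinosaur', 'I'] (min_width=10, slack=10)

Answer: sun hospital spoon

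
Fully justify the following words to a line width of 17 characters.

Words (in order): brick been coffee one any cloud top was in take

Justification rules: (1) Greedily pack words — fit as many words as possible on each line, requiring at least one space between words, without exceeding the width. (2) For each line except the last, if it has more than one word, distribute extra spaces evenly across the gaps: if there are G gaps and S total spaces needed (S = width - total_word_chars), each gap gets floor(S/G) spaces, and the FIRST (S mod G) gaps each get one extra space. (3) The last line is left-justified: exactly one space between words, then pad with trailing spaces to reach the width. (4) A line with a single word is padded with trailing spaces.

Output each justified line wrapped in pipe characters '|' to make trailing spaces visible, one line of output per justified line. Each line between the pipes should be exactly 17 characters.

Line 1: ['brick', 'been', 'coffee'] (min_width=17, slack=0)
Line 2: ['one', 'any', 'cloud', 'top'] (min_width=17, slack=0)
Line 3: ['was', 'in', 'take'] (min_width=11, slack=6)

Answer: |brick been coffee|
|one any cloud top|
|was in take      |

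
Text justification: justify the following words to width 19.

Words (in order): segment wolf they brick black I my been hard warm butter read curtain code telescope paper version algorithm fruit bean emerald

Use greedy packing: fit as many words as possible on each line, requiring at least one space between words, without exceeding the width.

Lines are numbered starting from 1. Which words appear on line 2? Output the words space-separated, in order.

Line 1: ['segment', 'wolf', 'they'] (min_width=17, slack=2)
Line 2: ['brick', 'black', 'I', 'my'] (min_width=16, slack=3)
Line 3: ['been', 'hard', 'warm'] (min_width=14, slack=5)
Line 4: ['butter', 'read', 'curtain'] (min_width=19, slack=0)
Line 5: ['code', 'telescope'] (min_width=14, slack=5)
Line 6: ['paper', 'version'] (min_width=13, slack=6)
Line 7: ['algorithm', 'fruit'] (min_width=15, slack=4)
Line 8: ['bean', 'emerald'] (min_width=12, slack=7)

Answer: brick black I my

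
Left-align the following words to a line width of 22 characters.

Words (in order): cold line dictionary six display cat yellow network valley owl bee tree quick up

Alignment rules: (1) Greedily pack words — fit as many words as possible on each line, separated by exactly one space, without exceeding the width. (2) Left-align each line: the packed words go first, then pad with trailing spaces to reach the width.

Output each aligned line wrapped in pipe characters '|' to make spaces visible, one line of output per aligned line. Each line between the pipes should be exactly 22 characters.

Line 1: ['cold', 'line', 'dictionary'] (min_width=20, slack=2)
Line 2: ['six', 'display', 'cat', 'yellow'] (min_width=22, slack=0)
Line 3: ['network', 'valley', 'owl', 'bee'] (min_width=22, slack=0)
Line 4: ['tree', 'quick', 'up'] (min_width=13, slack=9)

Answer: |cold line dictionary  |
|six display cat yellow|
|network valley owl bee|
|tree quick up         |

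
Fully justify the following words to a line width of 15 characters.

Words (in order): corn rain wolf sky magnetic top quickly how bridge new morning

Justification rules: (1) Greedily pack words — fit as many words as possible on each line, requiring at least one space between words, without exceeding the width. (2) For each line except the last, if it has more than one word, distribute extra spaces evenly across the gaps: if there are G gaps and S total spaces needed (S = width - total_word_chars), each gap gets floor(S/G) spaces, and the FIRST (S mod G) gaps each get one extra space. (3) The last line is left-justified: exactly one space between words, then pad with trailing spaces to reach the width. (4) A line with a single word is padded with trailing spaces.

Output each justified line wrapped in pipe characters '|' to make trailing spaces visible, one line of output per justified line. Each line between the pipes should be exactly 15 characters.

Line 1: ['corn', 'rain', 'wolf'] (min_width=14, slack=1)
Line 2: ['sky', 'magnetic'] (min_width=12, slack=3)
Line 3: ['top', 'quickly', 'how'] (min_width=15, slack=0)
Line 4: ['bridge', 'new'] (min_width=10, slack=5)
Line 5: ['morning'] (min_width=7, slack=8)

Answer: |corn  rain wolf|
|sky    magnetic|
|top quickly how|
|bridge      new|
|morning        |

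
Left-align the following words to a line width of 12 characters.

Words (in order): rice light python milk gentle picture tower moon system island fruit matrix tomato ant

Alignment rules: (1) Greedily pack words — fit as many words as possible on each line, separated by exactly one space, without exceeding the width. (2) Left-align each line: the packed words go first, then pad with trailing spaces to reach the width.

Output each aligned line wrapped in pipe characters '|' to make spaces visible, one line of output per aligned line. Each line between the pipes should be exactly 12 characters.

Line 1: ['rice', 'light'] (min_width=10, slack=2)
Line 2: ['python', 'milk'] (min_width=11, slack=1)
Line 3: ['gentle'] (min_width=6, slack=6)
Line 4: ['picture'] (min_width=7, slack=5)
Line 5: ['tower', 'moon'] (min_width=10, slack=2)
Line 6: ['system'] (min_width=6, slack=6)
Line 7: ['island', 'fruit'] (min_width=12, slack=0)
Line 8: ['matrix'] (min_width=6, slack=6)
Line 9: ['tomato', 'ant'] (min_width=10, slack=2)

Answer: |rice light  |
|python milk |
|gentle      |
|picture     |
|tower moon  |
|system      |
|island fruit|
|matrix      |
|tomato ant  |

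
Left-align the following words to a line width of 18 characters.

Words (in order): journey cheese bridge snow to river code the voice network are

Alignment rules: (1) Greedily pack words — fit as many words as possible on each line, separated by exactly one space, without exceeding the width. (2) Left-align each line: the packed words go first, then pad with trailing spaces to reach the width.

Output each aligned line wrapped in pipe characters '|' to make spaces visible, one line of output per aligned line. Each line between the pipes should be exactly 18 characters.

Line 1: ['journey', 'cheese'] (min_width=14, slack=4)
Line 2: ['bridge', 'snow', 'to'] (min_width=14, slack=4)
Line 3: ['river', 'code', 'the'] (min_width=14, slack=4)
Line 4: ['voice', 'network', 'are'] (min_width=17, slack=1)

Answer: |journey cheese    |
|bridge snow to    |
|river code the    |
|voice network are |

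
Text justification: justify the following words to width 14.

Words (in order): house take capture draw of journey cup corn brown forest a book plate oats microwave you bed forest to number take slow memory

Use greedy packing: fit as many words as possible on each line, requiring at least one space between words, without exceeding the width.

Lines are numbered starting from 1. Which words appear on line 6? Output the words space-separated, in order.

Answer: plate oats

Derivation:
Line 1: ['house', 'take'] (min_width=10, slack=4)
Line 2: ['capture', 'draw'] (min_width=12, slack=2)
Line 3: ['of', 'journey', 'cup'] (min_width=14, slack=0)
Line 4: ['corn', 'brown'] (min_width=10, slack=4)
Line 5: ['forest', 'a', 'book'] (min_width=13, slack=1)
Line 6: ['plate', 'oats'] (min_width=10, slack=4)
Line 7: ['microwave', 'you'] (min_width=13, slack=1)
Line 8: ['bed', 'forest', 'to'] (min_width=13, slack=1)
Line 9: ['number', 'take'] (min_width=11, slack=3)
Line 10: ['slow', 'memory'] (min_width=11, slack=3)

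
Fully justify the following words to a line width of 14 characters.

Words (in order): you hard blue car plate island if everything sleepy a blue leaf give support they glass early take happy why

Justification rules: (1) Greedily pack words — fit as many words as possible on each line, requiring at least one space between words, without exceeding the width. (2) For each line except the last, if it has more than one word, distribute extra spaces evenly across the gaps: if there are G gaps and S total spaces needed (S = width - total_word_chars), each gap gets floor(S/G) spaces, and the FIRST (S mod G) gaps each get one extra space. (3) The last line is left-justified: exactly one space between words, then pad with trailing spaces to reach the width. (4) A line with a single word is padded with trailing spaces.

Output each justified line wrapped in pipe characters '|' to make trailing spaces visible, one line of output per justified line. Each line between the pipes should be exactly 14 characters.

Answer: |you  hard blue|
|car      plate|
|island      if|
|everything    |
|sleepy  a blue|
|leaf      give|
|support   they|
|glass    early|
|take happy why|

Derivation:
Line 1: ['you', 'hard', 'blue'] (min_width=13, slack=1)
Line 2: ['car', 'plate'] (min_width=9, slack=5)
Line 3: ['island', 'if'] (min_width=9, slack=5)
Line 4: ['everything'] (min_width=10, slack=4)
Line 5: ['sleepy', 'a', 'blue'] (min_width=13, slack=1)
Line 6: ['leaf', 'give'] (min_width=9, slack=5)
Line 7: ['support', 'they'] (min_width=12, slack=2)
Line 8: ['glass', 'early'] (min_width=11, slack=3)
Line 9: ['take', 'happy', 'why'] (min_width=14, slack=0)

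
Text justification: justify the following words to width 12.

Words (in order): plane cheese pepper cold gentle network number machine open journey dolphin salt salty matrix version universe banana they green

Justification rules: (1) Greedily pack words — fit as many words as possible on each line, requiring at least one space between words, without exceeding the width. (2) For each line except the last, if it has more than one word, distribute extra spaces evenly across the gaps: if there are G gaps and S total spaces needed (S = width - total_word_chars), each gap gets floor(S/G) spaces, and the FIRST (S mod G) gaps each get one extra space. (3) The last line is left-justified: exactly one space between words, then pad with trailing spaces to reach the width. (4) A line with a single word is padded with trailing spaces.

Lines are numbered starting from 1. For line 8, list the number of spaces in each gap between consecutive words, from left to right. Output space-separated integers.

Line 1: ['plane', 'cheese'] (min_width=12, slack=0)
Line 2: ['pepper', 'cold'] (min_width=11, slack=1)
Line 3: ['gentle'] (min_width=6, slack=6)
Line 4: ['network'] (min_width=7, slack=5)
Line 5: ['number'] (min_width=6, slack=6)
Line 6: ['machine', 'open'] (min_width=12, slack=0)
Line 7: ['journey'] (min_width=7, slack=5)
Line 8: ['dolphin', 'salt'] (min_width=12, slack=0)
Line 9: ['salty', 'matrix'] (min_width=12, slack=0)
Line 10: ['version'] (min_width=7, slack=5)
Line 11: ['universe'] (min_width=8, slack=4)
Line 12: ['banana', 'they'] (min_width=11, slack=1)
Line 13: ['green'] (min_width=5, slack=7)

Answer: 1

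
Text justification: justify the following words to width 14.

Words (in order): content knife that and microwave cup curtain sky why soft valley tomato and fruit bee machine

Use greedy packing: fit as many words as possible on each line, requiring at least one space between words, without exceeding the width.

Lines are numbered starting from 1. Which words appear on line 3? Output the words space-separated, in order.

Answer: microwave cup

Derivation:
Line 1: ['content', 'knife'] (min_width=13, slack=1)
Line 2: ['that', 'and'] (min_width=8, slack=6)
Line 3: ['microwave', 'cup'] (min_width=13, slack=1)
Line 4: ['curtain', 'sky'] (min_width=11, slack=3)
Line 5: ['why', 'soft'] (min_width=8, slack=6)
Line 6: ['valley', 'tomato'] (min_width=13, slack=1)
Line 7: ['and', 'fruit', 'bee'] (min_width=13, slack=1)
Line 8: ['machine'] (min_width=7, slack=7)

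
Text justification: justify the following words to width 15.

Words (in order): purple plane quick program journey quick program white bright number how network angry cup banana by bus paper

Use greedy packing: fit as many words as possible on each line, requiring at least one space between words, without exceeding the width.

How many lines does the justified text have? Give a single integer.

Answer: 9

Derivation:
Line 1: ['purple', 'plane'] (min_width=12, slack=3)
Line 2: ['quick', 'program'] (min_width=13, slack=2)
Line 3: ['journey', 'quick'] (min_width=13, slack=2)
Line 4: ['program', 'white'] (min_width=13, slack=2)
Line 5: ['bright', 'number'] (min_width=13, slack=2)
Line 6: ['how', 'network'] (min_width=11, slack=4)
Line 7: ['angry', 'cup'] (min_width=9, slack=6)
Line 8: ['banana', 'by', 'bus'] (min_width=13, slack=2)
Line 9: ['paper'] (min_width=5, slack=10)
Total lines: 9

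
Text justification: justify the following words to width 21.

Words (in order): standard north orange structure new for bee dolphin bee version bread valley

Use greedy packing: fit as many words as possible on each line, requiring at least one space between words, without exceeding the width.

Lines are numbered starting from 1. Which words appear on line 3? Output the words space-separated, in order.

Answer: dolphin bee version

Derivation:
Line 1: ['standard', 'north', 'orange'] (min_width=21, slack=0)
Line 2: ['structure', 'new', 'for', 'bee'] (min_width=21, slack=0)
Line 3: ['dolphin', 'bee', 'version'] (min_width=19, slack=2)
Line 4: ['bread', 'valley'] (min_width=12, slack=9)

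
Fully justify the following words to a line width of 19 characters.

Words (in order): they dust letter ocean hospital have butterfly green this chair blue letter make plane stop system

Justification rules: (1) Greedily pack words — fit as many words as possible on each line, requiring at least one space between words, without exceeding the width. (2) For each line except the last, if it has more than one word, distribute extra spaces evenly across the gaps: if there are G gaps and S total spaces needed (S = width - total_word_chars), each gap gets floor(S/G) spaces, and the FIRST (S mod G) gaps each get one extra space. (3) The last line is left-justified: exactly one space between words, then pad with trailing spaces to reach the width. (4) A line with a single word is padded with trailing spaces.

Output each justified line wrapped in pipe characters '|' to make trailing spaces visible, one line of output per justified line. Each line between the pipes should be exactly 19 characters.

Answer: |they   dust  letter|
|ocean hospital have|
|butterfly     green|
|this   chair   blue|
|letter  make  plane|
|stop system        |

Derivation:
Line 1: ['they', 'dust', 'letter'] (min_width=16, slack=3)
Line 2: ['ocean', 'hospital', 'have'] (min_width=19, slack=0)
Line 3: ['butterfly', 'green'] (min_width=15, slack=4)
Line 4: ['this', 'chair', 'blue'] (min_width=15, slack=4)
Line 5: ['letter', 'make', 'plane'] (min_width=17, slack=2)
Line 6: ['stop', 'system'] (min_width=11, slack=8)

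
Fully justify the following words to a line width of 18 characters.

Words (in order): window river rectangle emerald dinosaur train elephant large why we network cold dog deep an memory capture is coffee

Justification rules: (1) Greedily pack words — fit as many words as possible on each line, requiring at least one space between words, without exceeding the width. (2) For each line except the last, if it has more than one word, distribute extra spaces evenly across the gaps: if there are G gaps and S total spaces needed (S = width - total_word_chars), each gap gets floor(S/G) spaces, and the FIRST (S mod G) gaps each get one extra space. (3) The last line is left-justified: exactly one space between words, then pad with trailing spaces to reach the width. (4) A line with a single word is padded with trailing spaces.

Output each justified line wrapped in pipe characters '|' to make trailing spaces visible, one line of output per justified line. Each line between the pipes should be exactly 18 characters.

Line 1: ['window', 'river'] (min_width=12, slack=6)
Line 2: ['rectangle', 'emerald'] (min_width=17, slack=1)
Line 3: ['dinosaur', 'train'] (min_width=14, slack=4)
Line 4: ['elephant', 'large', 'why'] (min_width=18, slack=0)
Line 5: ['we', 'network', 'cold'] (min_width=15, slack=3)
Line 6: ['dog', 'deep', 'an', 'memory'] (min_width=18, slack=0)
Line 7: ['capture', 'is', 'coffee'] (min_width=17, slack=1)

Answer: |window       river|
|rectangle  emerald|
|dinosaur     train|
|elephant large why|
|we   network  cold|
|dog deep an memory|
|capture is coffee |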